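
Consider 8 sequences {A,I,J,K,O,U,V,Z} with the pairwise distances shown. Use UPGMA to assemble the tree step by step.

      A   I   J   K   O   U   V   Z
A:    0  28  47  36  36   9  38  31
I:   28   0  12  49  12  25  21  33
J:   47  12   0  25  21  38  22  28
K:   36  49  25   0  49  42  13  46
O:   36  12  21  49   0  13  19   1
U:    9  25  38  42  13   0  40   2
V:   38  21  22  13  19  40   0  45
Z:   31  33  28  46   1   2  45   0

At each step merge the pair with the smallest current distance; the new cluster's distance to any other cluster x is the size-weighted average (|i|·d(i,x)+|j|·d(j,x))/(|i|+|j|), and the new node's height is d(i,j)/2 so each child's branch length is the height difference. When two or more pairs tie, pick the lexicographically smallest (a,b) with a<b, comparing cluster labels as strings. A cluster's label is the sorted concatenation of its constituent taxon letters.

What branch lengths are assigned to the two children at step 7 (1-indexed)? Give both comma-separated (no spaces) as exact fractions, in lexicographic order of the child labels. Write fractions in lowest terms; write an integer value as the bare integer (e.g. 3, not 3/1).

7/2,23/2

step 1: merge (O,Z) at d=1; branch lengths O→1/2, Z→1/2; new cluster OZ
  updated: d(A,OZ)=67/2, d(I,OZ)=45/2, d(J,OZ)=49/2, d(K,OZ)=95/2, d(OZ,U)=15/2, d(OZ,V)=32
step 2: merge (OZ,U) at d=15/2; branch lengths OZ→13/4, U→15/4; new cluster OUZ
  updated: d(A,OUZ)=76/3, d(I,OUZ)=70/3, d(J,OUZ)=29, d(K,OUZ)=137/3, d(OUZ,V)=104/3
step 3: merge (I,J) at d=12; branch lengths I→6, J→6; new cluster IJ
  updated: d(A,IJ)=75/2, d(IJ,K)=37, d(IJ,OUZ)=157/6, d(IJ,V)=43/2
step 4: merge (K,V) at d=13; branch lengths K→13/2, V→13/2; new cluster KV
  updated: d(A,KV)=37, d(IJ,KV)=117/4, d(KV,OUZ)=241/6
step 5: merge (A,OUZ) at d=76/3; branch lengths A→38/3, OUZ→107/12; new cluster AOUZ
  updated: d(AOUZ,IJ)=29, d(AOUZ,KV)=315/8
step 6: merge (AOUZ,IJ) at d=29; branch lengths AOUZ→11/6, IJ→17/2; new cluster AIJOUZ
  updated: d(AIJOUZ,KV)=36
step 7: merge (AIJOUZ,KV) at d=36; branch lengths AIJOUZ→7/2, KV→23/2; new cluster AIJKOUVZ
final tree: (((A:38/3,((O:1/2,Z:1/2):13/4,U:15/4):107/12):11/6,(I:6,J:6):17/2):7/2,(K:13/2,V:13/2):23/2)
total length: 959/12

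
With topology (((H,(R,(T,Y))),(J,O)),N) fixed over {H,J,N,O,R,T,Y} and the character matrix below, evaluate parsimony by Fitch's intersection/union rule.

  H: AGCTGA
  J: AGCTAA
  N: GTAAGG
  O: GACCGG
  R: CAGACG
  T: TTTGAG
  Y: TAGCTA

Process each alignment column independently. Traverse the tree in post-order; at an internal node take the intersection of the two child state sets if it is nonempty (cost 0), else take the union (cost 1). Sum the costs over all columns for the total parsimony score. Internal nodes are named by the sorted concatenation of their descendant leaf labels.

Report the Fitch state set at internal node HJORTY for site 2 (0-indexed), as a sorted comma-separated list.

site 0, node TY: T={T} ∩ Y={T} → {T} (+0)
site 0, node RTY: R={C} ∪ TY={T} → {C,T} (+1)
site 0, node HRTY: H={A} ∪ RTY={C,T} → {A,C,T} (+1)
site 0, node JO: J={A} ∪ O={G} → {A,G} (+1)
site 0, node HJORTY: HRTY={A,C,T} ∩ JO={A,G} → {A} (+0)
site 0, node HJNORTY: HJORTY={A} ∪ N={G} → {A,G} (+1)
site 1, node TY: T={T} ∪ Y={A} → {A,T} (+1)
site 1, node RTY: R={A} ∩ TY={A,T} → {A} (+0)
site 1, node HRTY: H={G} ∪ RTY={A} → {A,G} (+1)
site 1, node JO: J={G} ∪ O={A} → {A,G} (+1)
site 1, node HJORTY: HRTY={A,G} ∩ JO={A,G} → {A,G} (+0)
site 1, node HJNORTY: HJORTY={A,G} ∪ N={T} → {A,G,T} (+1)
site 2, node TY: T={T} ∪ Y={G} → {G,T} (+1)
site 2, node RTY: R={G} ∩ TY={G,T} → {G} (+0)
site 2, node HRTY: H={C} ∪ RTY={G} → {C,G} (+1)
site 2, node JO: J={C} ∩ O={C} → {C} (+0)
site 2, node HJORTY: HRTY={C,G} ∩ JO={C} → {C} (+0)
site 2, node HJNORTY: HJORTY={C} ∪ N={A} → {A,C} (+1)
site 3, node TY: T={G} ∪ Y={C} → {C,G} (+1)
site 3, node RTY: R={A} ∪ TY={C,G} → {A,C,G} (+1)
site 3, node HRTY: H={T} ∪ RTY={A,C,G} → {A,C,G,T} (+1)
site 3, node JO: J={T} ∪ O={C} → {C,T} (+1)
site 3, node HJORTY: HRTY={A,C,G,T} ∩ JO={C,T} → {C,T} (+0)
site 3, node HJNORTY: HJORTY={C,T} ∪ N={A} → {A,C,T} (+1)
site 4, node TY: T={A} ∪ Y={T} → {A,T} (+1)
site 4, node RTY: R={C} ∪ TY={A,T} → {A,C,T} (+1)
site 4, node HRTY: H={G} ∪ RTY={A,C,T} → {A,C,G,T} (+1)
site 4, node JO: J={A} ∪ O={G} → {A,G} (+1)
site 4, node HJORTY: HRTY={A,C,G,T} ∩ JO={A,G} → {A,G} (+0)
site 4, node HJNORTY: HJORTY={A,G} ∩ N={G} → {G} (+0)
site 5, node TY: T={G} ∪ Y={A} → {A,G} (+1)
site 5, node RTY: R={G} ∩ TY={A,G} → {G} (+0)
site 5, node HRTY: H={A} ∪ RTY={G} → {A,G} (+1)
site 5, node JO: J={A} ∪ O={G} → {A,G} (+1)
site 5, node HJORTY: HRTY={A,G} ∩ JO={A,G} → {A,G} (+0)
site 5, node HJNORTY: HJORTY={A,G} ∩ N={G} → {G} (+0)
per-site changes: [4, 4, 3, 5, 4, 3]; total = 23

C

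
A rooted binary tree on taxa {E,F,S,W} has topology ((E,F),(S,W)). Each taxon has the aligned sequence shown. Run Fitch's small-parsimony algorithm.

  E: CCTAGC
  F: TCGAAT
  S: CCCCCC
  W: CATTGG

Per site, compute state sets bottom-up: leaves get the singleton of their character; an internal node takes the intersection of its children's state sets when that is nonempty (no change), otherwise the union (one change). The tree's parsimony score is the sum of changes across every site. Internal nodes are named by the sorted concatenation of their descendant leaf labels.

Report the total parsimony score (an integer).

10

EF@0: {C} ∪ {T} = {C,T} (union, +1)
SW@0: {C} ∩ {C} = {C} (intersection, +0)
EFSW@0: {C,T} ∩ {C} = {C} (intersection, +0)
EF@1: {C} ∩ {C} = {C} (intersection, +0)
SW@1: {C} ∪ {A} = {A,C} (union, +1)
EFSW@1: {C} ∩ {A,C} = {C} (intersection, +0)
EF@2: {T} ∪ {G} = {G,T} (union, +1)
SW@2: {C} ∪ {T} = {C,T} (union, +1)
EFSW@2: {G,T} ∩ {C,T} = {T} (intersection, +0)
EF@3: {A} ∩ {A} = {A} (intersection, +0)
SW@3: {C} ∪ {T} = {C,T} (union, +1)
EFSW@3: {A} ∪ {C,T} = {A,C,T} (union, +1)
EF@4: {G} ∪ {A} = {A,G} (union, +1)
SW@4: {C} ∪ {G} = {C,G} (union, +1)
EFSW@4: {A,G} ∩ {C,G} = {G} (intersection, +0)
EF@5: {C} ∪ {T} = {C,T} (union, +1)
SW@5: {C} ∪ {G} = {C,G} (union, +1)
EFSW@5: {C,T} ∩ {C,G} = {C} (intersection, +0)
per-site changes: [1, 1, 2, 2, 2, 2]; total = 10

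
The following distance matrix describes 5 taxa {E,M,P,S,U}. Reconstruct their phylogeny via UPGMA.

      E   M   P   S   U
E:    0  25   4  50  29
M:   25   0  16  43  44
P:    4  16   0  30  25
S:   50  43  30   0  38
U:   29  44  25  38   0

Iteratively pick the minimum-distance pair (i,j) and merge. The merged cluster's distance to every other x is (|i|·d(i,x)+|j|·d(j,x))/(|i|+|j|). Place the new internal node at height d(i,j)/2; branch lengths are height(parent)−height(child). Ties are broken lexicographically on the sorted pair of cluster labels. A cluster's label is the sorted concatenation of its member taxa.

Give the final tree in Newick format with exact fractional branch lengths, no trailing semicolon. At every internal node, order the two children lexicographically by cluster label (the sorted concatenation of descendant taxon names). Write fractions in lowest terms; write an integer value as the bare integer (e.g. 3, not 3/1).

iteration 1: select E,P (d=4); attach at lengths (2, 2); label the merged cluster EP
  updated: d(EP,M)=41/2, d(EP,S)=40, d(EP,U)=27
iteration 2: select EP,M (d=41/2); attach at lengths (33/4, 41/4); label the merged cluster EMP
  updated: d(EMP,S)=41, d(EMP,U)=98/3
iteration 3: select EMP,U (d=98/3); attach at lengths (73/12, 49/3); label the merged cluster EMPU
  updated: d(EMPU,S)=161/4
iteration 4: select EMPU,S (d=161/4); attach at lengths (91/24, 161/8); label the merged cluster EMPSU
final tree: ((((E:2,P:2):33/4,M:41/4):73/12,U:49/3):91/24,S:161/8)
total length: 413/6

((((E:2,P:2):33/4,M:41/4):73/12,U:49/3):91/24,S:161/8)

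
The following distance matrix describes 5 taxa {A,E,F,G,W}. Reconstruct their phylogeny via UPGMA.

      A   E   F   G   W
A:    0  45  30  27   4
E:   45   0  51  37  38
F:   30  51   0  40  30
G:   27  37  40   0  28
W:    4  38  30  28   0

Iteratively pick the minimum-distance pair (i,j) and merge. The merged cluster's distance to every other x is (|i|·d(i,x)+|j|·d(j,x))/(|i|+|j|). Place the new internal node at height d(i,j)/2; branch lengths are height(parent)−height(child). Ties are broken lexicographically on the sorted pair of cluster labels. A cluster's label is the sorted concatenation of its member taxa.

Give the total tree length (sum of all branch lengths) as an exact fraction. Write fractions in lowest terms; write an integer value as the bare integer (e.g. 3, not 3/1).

451/6

1. join A+W (d=4) ⇒ AW; edges |A|=2, |W|=2
  updated: d(AW,E)=83/2, d(AW,F)=30, d(AW,G)=55/2
2. join AW+G (d=55/2) ⇒ AGW; edges |AW|=47/4, |G|=55/4
  updated: d(AGW,E)=40, d(AGW,F)=100/3
3. join AGW+F (d=100/3) ⇒ AFGW; edges |AGW|=35/12, |F|=50/3
  updated: d(AFGW,E)=171/4
4. join AFGW+E (d=171/4) ⇒ AEFGW; edges |AFGW|=113/24, |E|=171/8
final tree: ((((A:2,W:2):47/4,G:55/4):35/12,F:50/3):113/24,E:171/8)
total length: 451/6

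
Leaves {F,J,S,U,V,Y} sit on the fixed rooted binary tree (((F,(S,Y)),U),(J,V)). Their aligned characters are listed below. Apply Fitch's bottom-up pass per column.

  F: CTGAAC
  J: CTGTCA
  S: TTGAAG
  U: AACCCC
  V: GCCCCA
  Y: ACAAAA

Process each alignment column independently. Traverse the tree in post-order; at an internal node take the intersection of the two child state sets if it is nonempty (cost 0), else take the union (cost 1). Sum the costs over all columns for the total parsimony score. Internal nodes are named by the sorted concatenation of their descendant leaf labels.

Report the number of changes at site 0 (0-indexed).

4

site 0, node SY: S={T} ∪ Y={A} → {A,T} (+1)
site 0, node FSY: F={C} ∪ SY={A,T} → {A,C,T} (+1)
site 0, node FSUY: FSY={A,C,T} ∩ U={A} → {A} (+0)
site 0, node JV: J={C} ∪ V={G} → {C,G} (+1)
site 0, node FJSUVY: FSUY={A} ∪ JV={C,G} → {A,C,G} (+1)
site 1, node SY: S={T} ∪ Y={C} → {C,T} (+1)
site 1, node FSY: F={T} ∩ SY={C,T} → {T} (+0)
site 1, node FSUY: FSY={T} ∪ U={A} → {A,T} (+1)
site 1, node JV: J={T} ∪ V={C} → {C,T} (+1)
site 1, node FJSUVY: FSUY={A,T} ∩ JV={C,T} → {T} (+0)
site 2, node SY: S={G} ∪ Y={A} → {A,G} (+1)
site 2, node FSY: F={G} ∩ SY={A,G} → {G} (+0)
site 2, node FSUY: FSY={G} ∪ U={C} → {C,G} (+1)
site 2, node JV: J={G} ∪ V={C} → {C,G} (+1)
site 2, node FJSUVY: FSUY={C,G} ∩ JV={C,G} → {C,G} (+0)
site 3, node SY: S={A} ∩ Y={A} → {A} (+0)
site 3, node FSY: F={A} ∩ SY={A} → {A} (+0)
site 3, node FSUY: FSY={A} ∪ U={C} → {A,C} (+1)
site 3, node JV: J={T} ∪ V={C} → {C,T} (+1)
site 3, node FJSUVY: FSUY={A,C} ∩ JV={C,T} → {C} (+0)
site 4, node SY: S={A} ∩ Y={A} → {A} (+0)
site 4, node FSY: F={A} ∩ SY={A} → {A} (+0)
site 4, node FSUY: FSY={A} ∪ U={C} → {A,C} (+1)
site 4, node JV: J={C} ∩ V={C} → {C} (+0)
site 4, node FJSUVY: FSUY={A,C} ∩ JV={C} → {C} (+0)
site 5, node SY: S={G} ∪ Y={A} → {A,G} (+1)
site 5, node FSY: F={C} ∪ SY={A,G} → {A,C,G} (+1)
site 5, node FSUY: FSY={A,C,G} ∩ U={C} → {C} (+0)
site 5, node JV: J={A} ∩ V={A} → {A} (+0)
site 5, node FJSUVY: FSUY={C} ∪ JV={A} → {A,C} (+1)
per-site changes: [4, 3, 3, 2, 1, 3]; total = 16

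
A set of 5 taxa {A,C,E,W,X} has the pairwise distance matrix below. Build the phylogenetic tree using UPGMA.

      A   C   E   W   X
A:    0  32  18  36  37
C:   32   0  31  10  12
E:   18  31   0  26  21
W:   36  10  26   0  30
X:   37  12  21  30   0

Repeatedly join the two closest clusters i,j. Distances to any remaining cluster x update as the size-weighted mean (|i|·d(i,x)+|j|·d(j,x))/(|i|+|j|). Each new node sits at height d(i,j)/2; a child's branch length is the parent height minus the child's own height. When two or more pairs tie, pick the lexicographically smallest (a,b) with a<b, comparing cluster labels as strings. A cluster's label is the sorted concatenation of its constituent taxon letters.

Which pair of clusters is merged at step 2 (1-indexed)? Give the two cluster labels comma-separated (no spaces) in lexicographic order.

step 1: merge (C,W) at d=10; branch lengths C→5, W→5; new cluster CW
  updated: d(A,CW)=34, d(CW,E)=57/2, d(CW,X)=21
step 2: merge (A,E) at d=18; branch lengths A→9, E→9; new cluster AE
  updated: d(AE,CW)=125/4, d(AE,X)=29
step 3: merge (CW,X) at d=21; branch lengths CW→11/2, X→21/2; new cluster CWX
  updated: d(AE,CWX)=61/2
step 4: merge (AE,CWX) at d=61/2; branch lengths AE→25/4, CWX→19/4; new cluster ACEWX
final tree: ((A:9,E:9):25/4,((C:5,W:5):11/2,X:21/2):19/4)
total length: 55

A,E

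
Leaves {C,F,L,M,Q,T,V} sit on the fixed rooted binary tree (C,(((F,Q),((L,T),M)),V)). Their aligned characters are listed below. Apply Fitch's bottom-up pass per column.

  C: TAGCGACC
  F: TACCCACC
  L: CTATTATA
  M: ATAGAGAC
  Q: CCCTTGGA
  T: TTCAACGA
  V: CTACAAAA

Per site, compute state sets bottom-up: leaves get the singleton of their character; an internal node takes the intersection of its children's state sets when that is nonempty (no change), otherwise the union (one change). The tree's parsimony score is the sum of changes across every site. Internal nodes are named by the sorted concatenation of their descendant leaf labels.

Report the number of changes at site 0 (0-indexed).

FQ@0: {T} ∪ {C} = {C,T} (union, +1)
LT@0: {C} ∪ {T} = {C,T} (union, +1)
LMT@0: {C,T} ∪ {A} = {A,C,T} (union, +1)
FLMQT@0: {C,T} ∩ {A,C,T} = {C,T} (intersection, +0)
FLMQTV@0: {C,T} ∩ {C} = {C} (intersection, +0)
CFLMQTV@0: {T} ∪ {C} = {C,T} (union, +1)
FQ@1: {A} ∪ {C} = {A,C} (union, +1)
LT@1: {T} ∩ {T} = {T} (intersection, +0)
LMT@1: {T} ∩ {T} = {T} (intersection, +0)
FLMQT@1: {A,C} ∪ {T} = {A,C,T} (union, +1)
FLMQTV@1: {A,C,T} ∩ {T} = {T} (intersection, +0)
CFLMQTV@1: {A} ∪ {T} = {A,T} (union, +1)
FQ@2: {C} ∩ {C} = {C} (intersection, +0)
LT@2: {A} ∪ {C} = {A,C} (union, +1)
LMT@2: {A,C} ∩ {A} = {A} (intersection, +0)
FLMQT@2: {C} ∪ {A} = {A,C} (union, +1)
FLMQTV@2: {A,C} ∩ {A} = {A} (intersection, +0)
CFLMQTV@2: {G} ∪ {A} = {A,G} (union, +1)
FQ@3: {C} ∪ {T} = {C,T} (union, +1)
LT@3: {T} ∪ {A} = {A,T} (union, +1)
LMT@3: {A,T} ∪ {G} = {A,G,T} (union, +1)
FLMQT@3: {C,T} ∩ {A,G,T} = {T} (intersection, +0)
FLMQTV@3: {T} ∪ {C} = {C,T} (union, +1)
CFLMQTV@3: {C} ∩ {C,T} = {C} (intersection, +0)
FQ@4: {C} ∪ {T} = {C,T} (union, +1)
LT@4: {T} ∪ {A} = {A,T} (union, +1)
LMT@4: {A,T} ∩ {A} = {A} (intersection, +0)
FLMQT@4: {C,T} ∪ {A} = {A,C,T} (union, +1)
FLMQTV@4: {A,C,T} ∩ {A} = {A} (intersection, +0)
CFLMQTV@4: {G} ∪ {A} = {A,G} (union, +1)
FQ@5: {A} ∪ {G} = {A,G} (union, +1)
LT@5: {A} ∪ {C} = {A,C} (union, +1)
LMT@5: {A,C} ∪ {G} = {A,C,G} (union, +1)
FLMQT@5: {A,G} ∩ {A,C,G} = {A,G} (intersection, +0)
FLMQTV@5: {A,G} ∩ {A} = {A} (intersection, +0)
CFLMQTV@5: {A} ∩ {A} = {A} (intersection, +0)
FQ@6: {C} ∪ {G} = {C,G} (union, +1)
LT@6: {T} ∪ {G} = {G,T} (union, +1)
LMT@6: {G,T} ∪ {A} = {A,G,T} (union, +1)
FLMQT@6: {C,G} ∩ {A,G,T} = {G} (intersection, +0)
FLMQTV@6: {G} ∪ {A} = {A,G} (union, +1)
CFLMQTV@6: {C} ∪ {A,G} = {A,C,G} (union, +1)
FQ@7: {C} ∪ {A} = {A,C} (union, +1)
LT@7: {A} ∩ {A} = {A} (intersection, +0)
LMT@7: {A} ∪ {C} = {A,C} (union, +1)
FLMQT@7: {A,C} ∩ {A,C} = {A,C} (intersection, +0)
FLMQTV@7: {A,C} ∩ {A} = {A} (intersection, +0)
CFLMQTV@7: {C} ∪ {A} = {A,C} (union, +1)
per-site changes: [4, 3, 3, 4, 4, 3, 5, 3]; total = 29

4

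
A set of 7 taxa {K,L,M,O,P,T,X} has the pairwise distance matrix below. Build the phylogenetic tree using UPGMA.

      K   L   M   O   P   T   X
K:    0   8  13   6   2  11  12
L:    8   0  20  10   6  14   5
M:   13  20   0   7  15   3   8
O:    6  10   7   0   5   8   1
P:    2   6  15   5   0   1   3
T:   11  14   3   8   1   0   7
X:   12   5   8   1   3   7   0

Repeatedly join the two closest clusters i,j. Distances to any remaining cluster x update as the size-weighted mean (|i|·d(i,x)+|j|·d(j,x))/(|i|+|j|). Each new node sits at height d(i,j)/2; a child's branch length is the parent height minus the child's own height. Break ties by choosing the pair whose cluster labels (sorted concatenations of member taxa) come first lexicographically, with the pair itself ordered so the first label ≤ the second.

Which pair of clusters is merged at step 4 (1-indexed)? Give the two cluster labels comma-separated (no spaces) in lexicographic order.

K,OPTX

step 1: merge (O,X) at d=1; branch lengths O→1/2, X→1/2; new cluster OX
  updated: d(K,OX)=9, d(L,OX)=15/2, d(M,OX)=15/2, d(OX,P)=4, d(OX,T)=15/2
step 2: merge (P,T) at d=1; branch lengths P→1/2, T→1/2; new cluster PT
  updated: d(K,PT)=13/2, d(L,PT)=10, d(M,PT)=9, d(OX,PT)=23/4
step 3: merge (OX,PT) at d=23/4; branch lengths OX→19/8, PT→19/8; new cluster OPTX
  updated: d(K,OPTX)=31/4, d(L,OPTX)=35/4, d(M,OPTX)=33/4
step 4: merge (K,OPTX) at d=31/4; branch lengths K→31/8, OPTX→1; new cluster KOPTX
  updated: d(KOPTX,L)=43/5, d(KOPTX,M)=46/5
step 5: merge (KOPTX,L) at d=43/5; branch lengths KOPTX→17/40, L→43/10; new cluster KLOPTX
  updated: d(KLOPTX,M)=11
step 6: merge (KLOPTX,M) at d=11; branch lengths KLOPTX→6/5, M→11/2; new cluster KLMOPTX
final tree: (((K:31/8,((O:1/2,X:1/2):19/8,(P:1/2,T:1/2):19/8):1):17/40,L:43/10):6/5,M:11/2)
total length: 461/20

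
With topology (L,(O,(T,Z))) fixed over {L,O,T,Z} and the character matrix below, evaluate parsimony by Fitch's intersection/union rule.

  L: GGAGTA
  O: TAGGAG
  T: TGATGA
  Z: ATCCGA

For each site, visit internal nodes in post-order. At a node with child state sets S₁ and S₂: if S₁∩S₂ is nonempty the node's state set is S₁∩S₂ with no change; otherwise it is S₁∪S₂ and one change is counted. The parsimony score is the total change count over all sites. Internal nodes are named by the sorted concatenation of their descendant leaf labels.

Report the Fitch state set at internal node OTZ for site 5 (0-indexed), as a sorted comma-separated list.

site 0, node TZ: T={T} ∪ Z={A} → {A,T} (+1)
site 0, node OTZ: O={T} ∩ TZ={A,T} → {T} (+0)
site 0, node LOTZ: L={G} ∪ OTZ={T} → {G,T} (+1)
site 1, node TZ: T={G} ∪ Z={T} → {G,T} (+1)
site 1, node OTZ: O={A} ∪ TZ={G,T} → {A,G,T} (+1)
site 1, node LOTZ: L={G} ∩ OTZ={A,G,T} → {G} (+0)
site 2, node TZ: T={A} ∪ Z={C} → {A,C} (+1)
site 2, node OTZ: O={G} ∪ TZ={A,C} → {A,C,G} (+1)
site 2, node LOTZ: L={A} ∩ OTZ={A,C,G} → {A} (+0)
site 3, node TZ: T={T} ∪ Z={C} → {C,T} (+1)
site 3, node OTZ: O={G} ∪ TZ={C,T} → {C,G,T} (+1)
site 3, node LOTZ: L={G} ∩ OTZ={C,G,T} → {G} (+0)
site 4, node TZ: T={G} ∩ Z={G} → {G} (+0)
site 4, node OTZ: O={A} ∪ TZ={G} → {A,G} (+1)
site 4, node LOTZ: L={T} ∪ OTZ={A,G} → {A,G,T} (+1)
site 5, node TZ: T={A} ∩ Z={A} → {A} (+0)
site 5, node OTZ: O={G} ∪ TZ={A} → {A,G} (+1)
site 5, node LOTZ: L={A} ∩ OTZ={A,G} → {A} (+0)
per-site changes: [2, 2, 2, 2, 2, 1]; total = 11

A,G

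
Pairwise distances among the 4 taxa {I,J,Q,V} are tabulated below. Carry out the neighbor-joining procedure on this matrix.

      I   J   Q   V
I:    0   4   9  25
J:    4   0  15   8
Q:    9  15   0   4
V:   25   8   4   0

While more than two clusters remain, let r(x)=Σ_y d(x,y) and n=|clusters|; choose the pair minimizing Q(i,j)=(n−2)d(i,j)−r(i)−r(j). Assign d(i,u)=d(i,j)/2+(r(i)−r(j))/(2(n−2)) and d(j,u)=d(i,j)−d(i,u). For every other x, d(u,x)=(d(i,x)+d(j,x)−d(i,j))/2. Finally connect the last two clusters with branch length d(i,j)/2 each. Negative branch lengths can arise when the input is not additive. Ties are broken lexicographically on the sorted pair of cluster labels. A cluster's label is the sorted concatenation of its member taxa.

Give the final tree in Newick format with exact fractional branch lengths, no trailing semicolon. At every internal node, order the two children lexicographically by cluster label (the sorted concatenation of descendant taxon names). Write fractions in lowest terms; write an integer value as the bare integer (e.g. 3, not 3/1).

1. join I+J (d=4, Q=-57) ⇒ IJ; edges |I|=19/4, |J|=-3/4
  updated: d(IJ,Q)=10, d(IJ,V)=29/2
2. join IJ+Q (d=10, Q=-57/2) ⇒ IJQ; edges |IJ|=41/4, |Q|=-1/4
  updated: d(IJQ,V)=17/4
3. join IJQ+V (d=17/4) ⇒ IJQV; edges |IJQ|=17/8, |V|=17/8
final tree: (((I:19/4,J:-3/4):41/4,Q:-1/4):17/8,V:17/8)
total length: 73/4

(((I:19/4,J:-3/4):41/4,Q:-1/4):17/8,V:17/8)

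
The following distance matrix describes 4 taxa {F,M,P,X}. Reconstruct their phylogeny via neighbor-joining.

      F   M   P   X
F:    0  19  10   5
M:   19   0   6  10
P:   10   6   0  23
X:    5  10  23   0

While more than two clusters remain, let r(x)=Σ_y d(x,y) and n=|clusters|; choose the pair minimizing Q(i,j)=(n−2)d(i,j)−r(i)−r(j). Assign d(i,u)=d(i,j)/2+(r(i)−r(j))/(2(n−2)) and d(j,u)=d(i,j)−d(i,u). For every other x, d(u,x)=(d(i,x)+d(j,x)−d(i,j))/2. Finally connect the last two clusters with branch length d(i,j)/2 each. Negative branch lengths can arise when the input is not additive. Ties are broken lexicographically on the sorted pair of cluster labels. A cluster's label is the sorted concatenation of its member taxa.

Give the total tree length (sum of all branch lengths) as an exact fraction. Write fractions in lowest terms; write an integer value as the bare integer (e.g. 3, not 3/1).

iteration 1: select F,X (d=5, Q=-62); attach at lengths (3/2, 7/2); label the merged cluster FX
  updated: d(FX,M)=12, d(FX,P)=14
iteration 2: select FX,M (d=12, Q=-32); attach at lengths (10, 2); label the merged cluster FMX
  updated: d(FMX,P)=4
iteration 3: select FMX,P (d=4); attach at lengths (2, 2); label the merged cluster FMPX
final tree: (((F:3/2,X:7/2):10,M:2):2,P:2)
total length: 21

21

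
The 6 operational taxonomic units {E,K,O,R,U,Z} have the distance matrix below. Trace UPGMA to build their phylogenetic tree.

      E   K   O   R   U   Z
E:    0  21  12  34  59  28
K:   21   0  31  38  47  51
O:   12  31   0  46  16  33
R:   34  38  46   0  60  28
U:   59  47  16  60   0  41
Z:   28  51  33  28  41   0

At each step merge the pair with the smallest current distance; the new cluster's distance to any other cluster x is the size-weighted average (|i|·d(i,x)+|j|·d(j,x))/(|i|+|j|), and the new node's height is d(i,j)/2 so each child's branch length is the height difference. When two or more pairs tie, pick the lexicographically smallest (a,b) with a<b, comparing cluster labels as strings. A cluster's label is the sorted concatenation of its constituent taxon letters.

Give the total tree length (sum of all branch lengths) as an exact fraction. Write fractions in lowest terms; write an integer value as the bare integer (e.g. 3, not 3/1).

2903/30

iteration 1: select E,O (d=12); attach at lengths (6, 6); label the merged cluster EO
  updated: d(EO,K)=26, d(EO,R)=40, d(EO,U)=75/2, d(EO,Z)=61/2
iteration 2: select EO,K (d=26); attach at lengths (7, 13); label the merged cluster EKO
  updated: d(EKO,R)=118/3, d(EKO,U)=122/3, d(EKO,Z)=112/3
iteration 3: select R,Z (d=28); attach at lengths (14, 14); label the merged cluster RZ
  updated: d(EKO,RZ)=115/3, d(RZ,U)=101/2
iteration 4: select EKO,RZ (d=115/3); attach at lengths (37/6, 31/6); label the merged cluster EKORZ
  updated: d(EKORZ,U)=223/5
iteration 5: select EKORZ,U (d=223/5); attach at lengths (47/15, 223/10); label the merged cluster EKORUZ
final tree: ((((E:6,O:6):7,K:13):37/6,(R:14,Z:14):31/6):47/15,U:223/10)
total length: 2903/30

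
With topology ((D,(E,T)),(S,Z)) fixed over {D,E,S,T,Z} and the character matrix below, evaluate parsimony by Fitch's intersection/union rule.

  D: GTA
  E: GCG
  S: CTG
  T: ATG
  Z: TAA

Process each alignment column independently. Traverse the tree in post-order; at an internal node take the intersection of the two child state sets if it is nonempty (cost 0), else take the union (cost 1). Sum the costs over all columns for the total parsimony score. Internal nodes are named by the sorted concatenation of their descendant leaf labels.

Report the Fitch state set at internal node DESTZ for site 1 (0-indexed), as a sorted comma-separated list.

[col 0] ET: children E:{G}, T:{A} ∪→ {A,G}; cost 1
[col 0] DET: children D:{G}, ET:{A,G} ∩→ {G}; cost 0
[col 0] SZ: children S:{C}, Z:{T} ∪→ {C,T}; cost 1
[col 0] DESTZ: children DET:{G}, SZ:{C,T} ∪→ {C,G,T}; cost 1
[col 1] ET: children E:{C}, T:{T} ∪→ {C,T}; cost 1
[col 1] DET: children D:{T}, ET:{C,T} ∩→ {T}; cost 0
[col 1] SZ: children S:{T}, Z:{A} ∪→ {A,T}; cost 1
[col 1] DESTZ: children DET:{T}, SZ:{A,T} ∩→ {T}; cost 0
[col 2] ET: children E:{G}, T:{G} ∩→ {G}; cost 0
[col 2] DET: children D:{A}, ET:{G} ∪→ {A,G}; cost 1
[col 2] SZ: children S:{G}, Z:{A} ∪→ {A,G}; cost 1
[col 2] DESTZ: children DET:{A,G}, SZ:{A,G} ∩→ {A,G}; cost 0
per-site changes: [3, 2, 2]; total = 7

T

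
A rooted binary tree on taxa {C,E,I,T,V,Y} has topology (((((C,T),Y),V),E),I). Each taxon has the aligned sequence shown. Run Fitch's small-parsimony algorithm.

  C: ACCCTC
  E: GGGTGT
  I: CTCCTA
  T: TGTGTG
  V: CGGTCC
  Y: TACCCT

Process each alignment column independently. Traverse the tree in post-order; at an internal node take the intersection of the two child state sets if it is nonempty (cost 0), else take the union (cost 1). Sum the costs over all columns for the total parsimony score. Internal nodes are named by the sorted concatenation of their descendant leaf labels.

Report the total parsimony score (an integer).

19

[col 0] CT: children C:{A}, T:{T} ∪→ {A,T}; cost 1
[col 0] CTY: children CT:{A,T}, Y:{T} ∩→ {T}; cost 0
[col 0] CTVY: children CTY:{T}, V:{C} ∪→ {C,T}; cost 1
[col 0] CETVY: children CTVY:{C,T}, E:{G} ∪→ {C,G,T}; cost 1
[col 0] CEITVY: children CETVY:{C,G,T}, I:{C} ∩→ {C}; cost 0
[col 1] CT: children C:{C}, T:{G} ∪→ {C,G}; cost 1
[col 1] CTY: children CT:{C,G}, Y:{A} ∪→ {A,C,G}; cost 1
[col 1] CTVY: children CTY:{A,C,G}, V:{G} ∩→ {G}; cost 0
[col 1] CETVY: children CTVY:{G}, E:{G} ∩→ {G}; cost 0
[col 1] CEITVY: children CETVY:{G}, I:{T} ∪→ {G,T}; cost 1
[col 2] CT: children C:{C}, T:{T} ∪→ {C,T}; cost 1
[col 2] CTY: children CT:{C,T}, Y:{C} ∩→ {C}; cost 0
[col 2] CTVY: children CTY:{C}, V:{G} ∪→ {C,G}; cost 1
[col 2] CETVY: children CTVY:{C,G}, E:{G} ∩→ {G}; cost 0
[col 2] CEITVY: children CETVY:{G}, I:{C} ∪→ {C,G}; cost 1
[col 3] CT: children C:{C}, T:{G} ∪→ {C,G}; cost 1
[col 3] CTY: children CT:{C,G}, Y:{C} ∩→ {C}; cost 0
[col 3] CTVY: children CTY:{C}, V:{T} ∪→ {C,T}; cost 1
[col 3] CETVY: children CTVY:{C,T}, E:{T} ∩→ {T}; cost 0
[col 3] CEITVY: children CETVY:{T}, I:{C} ∪→ {C,T}; cost 1
[col 4] CT: children C:{T}, T:{T} ∩→ {T}; cost 0
[col 4] CTY: children CT:{T}, Y:{C} ∪→ {C,T}; cost 1
[col 4] CTVY: children CTY:{C,T}, V:{C} ∩→ {C}; cost 0
[col 4] CETVY: children CTVY:{C}, E:{G} ∪→ {C,G}; cost 1
[col 4] CEITVY: children CETVY:{C,G}, I:{T} ∪→ {C,G,T}; cost 1
[col 5] CT: children C:{C}, T:{G} ∪→ {C,G}; cost 1
[col 5] CTY: children CT:{C,G}, Y:{T} ∪→ {C,G,T}; cost 1
[col 5] CTVY: children CTY:{C,G,T}, V:{C} ∩→ {C}; cost 0
[col 5] CETVY: children CTVY:{C}, E:{T} ∪→ {C,T}; cost 1
[col 5] CEITVY: children CETVY:{C,T}, I:{A} ∪→ {A,C,T}; cost 1
per-site changes: [3, 3, 3, 3, 3, 4]; total = 19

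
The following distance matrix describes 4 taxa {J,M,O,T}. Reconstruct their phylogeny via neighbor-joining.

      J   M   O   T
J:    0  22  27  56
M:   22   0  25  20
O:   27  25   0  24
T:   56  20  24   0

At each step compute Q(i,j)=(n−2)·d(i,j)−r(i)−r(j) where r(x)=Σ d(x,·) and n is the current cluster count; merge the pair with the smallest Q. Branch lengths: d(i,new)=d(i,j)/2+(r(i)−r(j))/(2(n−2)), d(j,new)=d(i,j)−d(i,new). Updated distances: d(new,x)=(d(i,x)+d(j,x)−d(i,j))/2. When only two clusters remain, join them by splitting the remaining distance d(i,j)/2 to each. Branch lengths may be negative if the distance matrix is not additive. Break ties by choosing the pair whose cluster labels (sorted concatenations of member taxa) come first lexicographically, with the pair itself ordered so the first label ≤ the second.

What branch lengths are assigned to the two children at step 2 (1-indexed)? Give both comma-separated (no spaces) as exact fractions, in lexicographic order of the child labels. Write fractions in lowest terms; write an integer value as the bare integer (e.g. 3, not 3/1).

step 1: merge (J,M) at d=22, Q=-128; branch lengths J→41/2, M→3/2; new cluster JM
  updated: d(JM,O)=15, d(JM,T)=27
step 2: merge (JM,O) at d=15, Q=-66; branch lengths JM→9, O→6; new cluster JMO
  updated: d(JMO,T)=18
step 3: merge (JMO,T) at d=18; branch lengths JMO→9, T→9; new cluster JMOT
final tree: (((J:41/2,M:3/2):9,O:6):9,T:9)
total length: 55

9,6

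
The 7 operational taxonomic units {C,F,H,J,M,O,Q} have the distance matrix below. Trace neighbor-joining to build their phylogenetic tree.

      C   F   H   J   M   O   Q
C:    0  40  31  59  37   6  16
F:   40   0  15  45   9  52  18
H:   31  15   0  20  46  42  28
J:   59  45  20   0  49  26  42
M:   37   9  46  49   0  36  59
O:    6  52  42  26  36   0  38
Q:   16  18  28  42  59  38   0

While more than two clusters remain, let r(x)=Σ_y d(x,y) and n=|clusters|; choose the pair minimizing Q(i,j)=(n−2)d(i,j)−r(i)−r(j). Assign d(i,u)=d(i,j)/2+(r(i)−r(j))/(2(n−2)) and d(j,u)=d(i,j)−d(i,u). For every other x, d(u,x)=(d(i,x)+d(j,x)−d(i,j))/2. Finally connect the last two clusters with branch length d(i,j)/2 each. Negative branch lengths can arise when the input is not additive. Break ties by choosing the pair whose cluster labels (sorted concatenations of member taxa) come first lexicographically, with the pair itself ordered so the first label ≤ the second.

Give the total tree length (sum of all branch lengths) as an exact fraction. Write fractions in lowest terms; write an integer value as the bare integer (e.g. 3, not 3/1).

1423/16

iteration 1: select F,M (d=9, Q=-370); attach at lengths (-6/5, 51/5); label the merged cluster FM
  updated: d(C,FM)=34, d(FM,H)=26, d(FM,J)=85/2, d(FM,O)=79/2, d(FM,Q)=34
iteration 2: select C,O (d=6, Q=-547/2); attach at lengths (37/16, 59/16); label the merged cluster CO
  updated: d(CO,FM)=135/4, d(CO,H)=67/2, d(CO,J)=79/2, d(CO,Q)=24
iteration 3: select H,J (d=20, Q=-383/2); attach at lengths (47/12, 193/12); label the merged cluster HJ
  updated: d(CO,HJ)=53/2, d(FM,HJ)=97/4, d(HJ,Q)=25
iteration 4: select CO,Q (d=24, Q=-477/4); attach at lengths (197/16, 187/16); label the merged cluster COQ
  updated: d(COQ,FM)=175/8, d(COQ,HJ)=55/4
iteration 5: select COQ,FM (d=175/8, Q=-479/8); attach at lengths (91/16, 259/16); label the merged cluster CFMOQ
  updated: d(CFMOQ,HJ)=129/16
iteration 6: select CFMOQ,HJ (d=129/16); attach at lengths (129/32, 129/32); label the merged cluster CFHJMOQ
final tree: ((((C:37/16,O:59/16):197/16,Q:187/16):91/16,(F:-6/5,M:51/5):259/16):129/32,(H:47/12,J:193/12):129/32)
total length: 1423/16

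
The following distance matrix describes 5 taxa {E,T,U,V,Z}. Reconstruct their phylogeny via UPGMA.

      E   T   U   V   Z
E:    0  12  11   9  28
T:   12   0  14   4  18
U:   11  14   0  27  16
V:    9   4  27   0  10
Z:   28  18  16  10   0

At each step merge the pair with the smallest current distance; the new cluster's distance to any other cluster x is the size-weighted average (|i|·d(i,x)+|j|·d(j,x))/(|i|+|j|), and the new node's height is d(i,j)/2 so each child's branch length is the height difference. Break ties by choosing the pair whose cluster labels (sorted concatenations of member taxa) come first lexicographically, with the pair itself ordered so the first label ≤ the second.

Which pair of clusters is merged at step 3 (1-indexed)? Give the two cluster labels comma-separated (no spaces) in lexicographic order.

U,Z

iteration 1: select T,V (d=4); attach at lengths (2, 2); label the merged cluster TV
  updated: d(E,TV)=21/2, d(TV,U)=41/2, d(TV,Z)=14
iteration 2: select E,TV (d=21/2); attach at lengths (21/4, 13/4); label the merged cluster ETV
  updated: d(ETV,U)=52/3, d(ETV,Z)=56/3
iteration 3: select U,Z (d=16); attach at lengths (8, 8); label the merged cluster UZ
  updated: d(ETV,UZ)=18
iteration 4: select ETV,UZ (d=18); attach at lengths (15/4, 1); label the merged cluster ETUVZ
final tree: ((E:21/4,(T:2,V:2):13/4):15/4,(U:8,Z:8):1)
total length: 133/4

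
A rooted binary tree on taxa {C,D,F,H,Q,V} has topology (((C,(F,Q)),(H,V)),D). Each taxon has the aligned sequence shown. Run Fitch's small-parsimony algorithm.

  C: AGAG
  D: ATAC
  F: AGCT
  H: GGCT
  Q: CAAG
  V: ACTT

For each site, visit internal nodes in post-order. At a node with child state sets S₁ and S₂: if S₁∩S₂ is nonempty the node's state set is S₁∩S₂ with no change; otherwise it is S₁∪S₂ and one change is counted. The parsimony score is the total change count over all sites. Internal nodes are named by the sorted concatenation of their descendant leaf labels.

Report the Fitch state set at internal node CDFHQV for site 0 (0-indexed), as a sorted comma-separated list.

FQ@0: {A} ∪ {C} = {A,C} (union, +1)
CFQ@0: {A} ∩ {A,C} = {A} (intersection, +0)
HV@0: {G} ∪ {A} = {A,G} (union, +1)
CFHQV@0: {A} ∩ {A,G} = {A} (intersection, +0)
CDFHQV@0: {A} ∩ {A} = {A} (intersection, +0)
FQ@1: {G} ∪ {A} = {A,G} (union, +1)
CFQ@1: {G} ∩ {A,G} = {G} (intersection, +0)
HV@1: {G} ∪ {C} = {C,G} (union, +1)
CFHQV@1: {G} ∩ {C,G} = {G} (intersection, +0)
CDFHQV@1: {G} ∪ {T} = {G,T} (union, +1)
FQ@2: {C} ∪ {A} = {A,C} (union, +1)
CFQ@2: {A} ∩ {A,C} = {A} (intersection, +0)
HV@2: {C} ∪ {T} = {C,T} (union, +1)
CFHQV@2: {A} ∪ {C,T} = {A,C,T} (union, +1)
CDFHQV@2: {A,C,T} ∩ {A} = {A} (intersection, +0)
FQ@3: {T} ∪ {G} = {G,T} (union, +1)
CFQ@3: {G} ∩ {G,T} = {G} (intersection, +0)
HV@3: {T} ∩ {T} = {T} (intersection, +0)
CFHQV@3: {G} ∪ {T} = {G,T} (union, +1)
CDFHQV@3: {G,T} ∪ {C} = {C,G,T} (union, +1)
per-site changes: [2, 3, 3, 3]; total = 11

A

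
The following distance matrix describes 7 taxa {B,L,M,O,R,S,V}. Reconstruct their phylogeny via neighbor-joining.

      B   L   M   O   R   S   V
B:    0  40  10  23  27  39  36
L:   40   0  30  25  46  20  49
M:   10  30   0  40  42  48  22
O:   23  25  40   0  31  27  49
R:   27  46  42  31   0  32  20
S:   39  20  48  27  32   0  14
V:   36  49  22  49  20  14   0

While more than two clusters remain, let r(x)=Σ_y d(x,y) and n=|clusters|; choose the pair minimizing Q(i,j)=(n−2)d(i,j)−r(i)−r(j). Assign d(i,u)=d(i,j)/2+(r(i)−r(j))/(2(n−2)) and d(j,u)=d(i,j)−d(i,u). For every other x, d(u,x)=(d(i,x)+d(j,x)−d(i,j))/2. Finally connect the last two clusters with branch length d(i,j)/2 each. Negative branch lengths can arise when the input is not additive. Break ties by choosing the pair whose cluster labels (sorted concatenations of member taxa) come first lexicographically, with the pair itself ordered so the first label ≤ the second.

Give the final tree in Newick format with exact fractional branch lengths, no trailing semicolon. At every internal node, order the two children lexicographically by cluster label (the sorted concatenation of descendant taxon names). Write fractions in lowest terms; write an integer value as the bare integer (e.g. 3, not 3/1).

iteration 1: select B,M (d=10, Q=-317); attach at lengths (33/10, 67/10); label the merged cluster BM
  updated: d(BM,L)=30, d(BM,O)=53/2, d(BM,R)=59/2, d(BM,S)=77/2, d(BM,V)=24
iteration 2: select R,V (d=20, Q=-469/2); attach at lengths (165/16, 155/16); label the merged cluster RV
  updated: d(BM,RV)=67/4, d(L,RV)=75/2, d(O,RV)=30, d(RV,S)=13
iteration 3: select BM,RV (d=67/4, Q=-635/4); attach at lengths (259/24, 143/24); label the merged cluster BMRV
  updated: d(BMRV,L)=203/8, d(BMRV,O)=159/8, d(BMRV,S)=139/8
iteration 4: select BMRV,O (d=159/8, Q=-379/4); attach at lengths (61/8, 49/4); label the merged cluster BMORV
  updated: d(BMORV,L)=61/4, d(BMORV,S)=49/4
iteration 5: select BMORV,L (d=61/4, Q=-95/2); attach at lengths (15/4, 23/2); label the merged cluster BLMORV
  updated: d(BLMORV,S)=17/2
iteration 6: select BLMORV,S (d=17/2); attach at lengths (17/4, 17/4); label the merged cluster BLMORSV
final tree: (((((B:33/10,M:67/10):259/24,(R:165/16,V:155/16):143/24):61/8,O:49/4):15/4,L:23/2):17/4,S:17/4)
total length: 723/8

(((((B:33/10,M:67/10):259/24,(R:165/16,V:155/16):143/24):61/8,O:49/4):15/4,L:23/2):17/4,S:17/4)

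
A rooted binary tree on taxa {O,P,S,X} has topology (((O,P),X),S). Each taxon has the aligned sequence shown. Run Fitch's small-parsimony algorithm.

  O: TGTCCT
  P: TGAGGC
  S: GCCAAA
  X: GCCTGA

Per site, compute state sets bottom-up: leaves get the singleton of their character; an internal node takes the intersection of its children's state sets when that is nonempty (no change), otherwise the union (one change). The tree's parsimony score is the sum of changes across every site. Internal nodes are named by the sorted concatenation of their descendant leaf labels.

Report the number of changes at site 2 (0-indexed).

2

[col 0] OP: children O:{T}, P:{T} ∩→ {T}; cost 0
[col 0] OPX: children OP:{T}, X:{G} ∪→ {G,T}; cost 1
[col 0] OPSX: children OPX:{G,T}, S:{G} ∩→ {G}; cost 0
[col 1] OP: children O:{G}, P:{G} ∩→ {G}; cost 0
[col 1] OPX: children OP:{G}, X:{C} ∪→ {C,G}; cost 1
[col 1] OPSX: children OPX:{C,G}, S:{C} ∩→ {C}; cost 0
[col 2] OP: children O:{T}, P:{A} ∪→ {A,T}; cost 1
[col 2] OPX: children OP:{A,T}, X:{C} ∪→ {A,C,T}; cost 1
[col 2] OPSX: children OPX:{A,C,T}, S:{C} ∩→ {C}; cost 0
[col 3] OP: children O:{C}, P:{G} ∪→ {C,G}; cost 1
[col 3] OPX: children OP:{C,G}, X:{T} ∪→ {C,G,T}; cost 1
[col 3] OPSX: children OPX:{C,G,T}, S:{A} ∪→ {A,C,G,T}; cost 1
[col 4] OP: children O:{C}, P:{G} ∪→ {C,G}; cost 1
[col 4] OPX: children OP:{C,G}, X:{G} ∩→ {G}; cost 0
[col 4] OPSX: children OPX:{G}, S:{A} ∪→ {A,G}; cost 1
[col 5] OP: children O:{T}, P:{C} ∪→ {C,T}; cost 1
[col 5] OPX: children OP:{C,T}, X:{A} ∪→ {A,C,T}; cost 1
[col 5] OPSX: children OPX:{A,C,T}, S:{A} ∩→ {A}; cost 0
per-site changes: [1, 1, 2, 3, 2, 2]; total = 11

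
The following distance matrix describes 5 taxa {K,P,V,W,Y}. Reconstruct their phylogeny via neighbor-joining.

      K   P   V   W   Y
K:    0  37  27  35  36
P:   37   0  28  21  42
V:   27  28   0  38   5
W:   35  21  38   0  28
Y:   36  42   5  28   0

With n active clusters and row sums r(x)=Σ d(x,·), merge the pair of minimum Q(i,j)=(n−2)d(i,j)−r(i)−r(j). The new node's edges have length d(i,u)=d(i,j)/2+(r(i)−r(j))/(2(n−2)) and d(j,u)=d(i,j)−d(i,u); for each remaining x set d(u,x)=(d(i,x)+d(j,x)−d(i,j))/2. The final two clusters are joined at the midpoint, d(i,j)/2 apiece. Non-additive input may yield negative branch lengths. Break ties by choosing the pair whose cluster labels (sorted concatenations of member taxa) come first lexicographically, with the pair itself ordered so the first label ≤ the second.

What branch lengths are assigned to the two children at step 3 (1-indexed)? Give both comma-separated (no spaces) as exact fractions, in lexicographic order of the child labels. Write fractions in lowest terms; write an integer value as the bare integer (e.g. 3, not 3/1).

35/4,23/2

step 1: merge (V,Y) at d=5, Q=-194; branch lengths V→1/3, Y→14/3; new cluster VY
  updated: d(K,VY)=29, d(P,VY)=65/2, d(VY,W)=61/2
step 2: merge (K,VY) at d=29, Q=-135; branch lengths K→67/4, VY→49/4; new cluster KVY
  updated: d(KVY,P)=81/4, d(KVY,W)=73/4
step 3: merge (KVY,P) at d=81/4, Q=-119/2; branch lengths KVY→35/4, P→23/2; new cluster KPVY
  updated: d(KPVY,W)=19/2
step 4: merge (KPVY,W) at d=19/2; branch lengths KPVY→19/4, W→19/4; new cluster KPVWY
final tree: (((K:67/4,(V:1/3,Y:14/3):49/4):35/4,P:23/2):19/4,W:19/4)
total length: 255/4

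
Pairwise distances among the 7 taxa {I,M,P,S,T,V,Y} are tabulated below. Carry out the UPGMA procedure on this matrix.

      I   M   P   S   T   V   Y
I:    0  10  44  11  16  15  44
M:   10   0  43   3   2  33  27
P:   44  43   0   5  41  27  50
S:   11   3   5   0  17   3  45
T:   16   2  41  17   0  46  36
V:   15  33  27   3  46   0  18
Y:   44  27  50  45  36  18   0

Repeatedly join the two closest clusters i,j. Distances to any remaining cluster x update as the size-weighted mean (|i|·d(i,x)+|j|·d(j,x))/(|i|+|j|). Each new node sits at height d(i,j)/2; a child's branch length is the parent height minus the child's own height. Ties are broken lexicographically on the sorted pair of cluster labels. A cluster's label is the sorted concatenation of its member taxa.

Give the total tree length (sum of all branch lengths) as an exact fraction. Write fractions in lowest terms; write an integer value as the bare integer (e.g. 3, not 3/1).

1219/18

iteration 1: select M,T (d=2); attach at lengths (1, 1); label the merged cluster MT
  updated: d(I,MT)=13, d(MT,P)=42, d(MT,S)=10, d(MT,V)=79/2, d(MT,Y)=63/2
iteration 2: select S,V (d=3); attach at lengths (3/2, 3/2); label the merged cluster SV
  updated: d(I,SV)=13, d(MT,SV)=99/4, d(P,SV)=16, d(SV,Y)=63/2
iteration 3: select I,MT (d=13); attach at lengths (13/2, 11/2); label the merged cluster IMT
  updated: d(IMT,P)=128/3, d(IMT,SV)=125/6, d(IMT,Y)=107/3
iteration 4: select P,SV (d=16); attach at lengths (8, 13/2); label the merged cluster PSV
  updated: d(IMT,PSV)=253/9, d(PSV,Y)=113/3
iteration 5: select IMT,PSV (d=253/9); attach at lengths (68/9, 109/18); label the merged cluster IMPSTV
  updated: d(IMPSTV,Y)=110/3
iteration 6: select IMPSTV,Y (d=110/3); attach at lengths (77/18, 55/3); label the merged cluster IMPSTVY
final tree: (((I:13/2,(M:1,T:1):11/2):68/9,(P:8,(S:3/2,V:3/2):13/2):109/18):77/18,Y:55/3)
total length: 1219/18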